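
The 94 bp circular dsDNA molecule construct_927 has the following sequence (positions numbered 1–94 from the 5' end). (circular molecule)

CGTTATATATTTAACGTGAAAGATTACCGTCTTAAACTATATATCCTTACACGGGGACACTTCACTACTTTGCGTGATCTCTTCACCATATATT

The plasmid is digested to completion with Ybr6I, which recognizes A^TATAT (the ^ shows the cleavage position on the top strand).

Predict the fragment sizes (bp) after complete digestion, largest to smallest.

Ybr6I sites (ATATAT) start at positions 5, 39, 88.
Ybr6I cuts after the first base of each site, so after positions 5, 39, 88.
Circular molecule, 3 cuts → 3 fragments:
  6–39 → 34 bp
  40–88 → 49 bp
  89–94 then 1–5 → 6 + 5 = 11 bp
Sorted largest to smallest: 49, 34, 11 bp.

49, 34, 11 bp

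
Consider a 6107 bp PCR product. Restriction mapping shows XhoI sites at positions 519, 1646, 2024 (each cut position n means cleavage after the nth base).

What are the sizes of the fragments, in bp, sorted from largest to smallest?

Linear molecule, 3 cuts → 4 fragments:
  519 − 0 = 519 bp
  1646 − 519 = 1127 bp
  2024 − 1646 = 378 bp
  6107 − 2024 = 4083 bp
Sorted largest to smallest: 4083, 1127, 519, 378 bp.

4083, 1127, 519, 378 bp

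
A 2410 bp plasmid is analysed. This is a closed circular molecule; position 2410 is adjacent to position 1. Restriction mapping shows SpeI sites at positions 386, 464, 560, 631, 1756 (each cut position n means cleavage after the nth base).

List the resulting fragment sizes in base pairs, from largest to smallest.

Circular molecule, 5 cuts → 5 fragments:
  464 − 386 = 78 bp
  560 − 464 = 96 bp
  631 − 560 = 71 bp
  1756 − 631 = 1125 bp
  wrap: 2410 − 1756 + 386 = 1040 bp
Sorted largest to smallest: 1125, 1040, 96, 78, 71 bp.

1125, 1040, 96, 78, 71 bp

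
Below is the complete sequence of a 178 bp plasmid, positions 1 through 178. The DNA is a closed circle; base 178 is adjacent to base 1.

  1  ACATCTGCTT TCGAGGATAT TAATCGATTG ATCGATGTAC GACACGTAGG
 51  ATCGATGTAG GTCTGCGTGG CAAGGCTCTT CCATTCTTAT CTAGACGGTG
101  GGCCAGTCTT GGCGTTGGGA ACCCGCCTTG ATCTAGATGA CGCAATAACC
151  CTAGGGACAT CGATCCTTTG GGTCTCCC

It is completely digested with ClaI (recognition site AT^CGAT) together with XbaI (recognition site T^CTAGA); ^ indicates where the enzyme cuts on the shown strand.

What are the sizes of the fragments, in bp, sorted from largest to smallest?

42, 42, 38, 28, 20, 8 bp

ClaI sites (ATCGAT) start at positions 23, 31, 51, 159.
ClaI cuts after base 2 of each site, so after positions 24, 32, 52, 160.
XbaI sites (TCTAGA) start at positions 90, 132.
XbaI cuts after the first base of each site, so after positions 90, 132.
Combined cut positions: 24, 32, 52, 90, 132, 160.
Circular molecule, 6 cuts → 6 fragments:
  25–32 → 8 bp
  33–52 → 20 bp
  53–90 → 38 bp
  91–132 → 42 bp
  133–160 → 28 bp
  161–178 then 1–24 → 18 + 24 = 42 bp
Sorted largest to smallest: 42, 42, 38, 28, 20, 8 bp.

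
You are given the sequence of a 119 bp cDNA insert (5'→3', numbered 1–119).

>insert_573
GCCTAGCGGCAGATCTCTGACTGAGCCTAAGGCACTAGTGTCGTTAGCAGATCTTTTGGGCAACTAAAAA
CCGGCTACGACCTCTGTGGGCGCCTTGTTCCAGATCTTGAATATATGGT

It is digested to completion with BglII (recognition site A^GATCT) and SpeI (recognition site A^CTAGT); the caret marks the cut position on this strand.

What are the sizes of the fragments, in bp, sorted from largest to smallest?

53, 23, 17, 15, 11 bp

BglII sites (AGATCT) start at positions 11, 49, 102.
BglII cuts after the first base of each site, so after positions 11, 49, 102.
The SpeI site (ACTAGT) starts at position 34.
SpeI cuts after the first base of each site, so after position 34.
Combined cut positions: 11, 34, 49, 102.
Linear molecule, 4 cuts → 5 fragments:
  1–11 → 11 bp
  12–34 → 23 bp
  35–49 → 15 bp
  50–102 → 53 bp
  103–119 → 17 bp
Sorted largest to smallest: 53, 23, 17, 15, 11 bp.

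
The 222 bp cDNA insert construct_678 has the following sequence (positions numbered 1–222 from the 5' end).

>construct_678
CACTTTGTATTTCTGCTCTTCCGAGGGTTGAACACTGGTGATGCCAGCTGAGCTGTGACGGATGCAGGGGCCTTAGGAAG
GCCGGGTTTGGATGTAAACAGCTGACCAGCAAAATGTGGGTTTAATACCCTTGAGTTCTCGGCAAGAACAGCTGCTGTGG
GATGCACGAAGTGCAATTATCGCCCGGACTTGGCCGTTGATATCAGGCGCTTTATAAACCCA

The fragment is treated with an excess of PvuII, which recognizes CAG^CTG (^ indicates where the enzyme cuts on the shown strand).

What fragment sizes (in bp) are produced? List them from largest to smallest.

PvuII sites (CAGCTG) start at positions 45, 99, 149.
PvuII cuts after base 3 of each site, so after positions 47, 101, 151.
Linear molecule, 3 cuts → 4 fragments:
  1–47 → 47 bp
  48–101 → 54 bp
  102–151 → 50 bp
  152–222 → 71 bp
Sorted largest to smallest: 71, 54, 50, 47 bp.

71, 54, 50, 47 bp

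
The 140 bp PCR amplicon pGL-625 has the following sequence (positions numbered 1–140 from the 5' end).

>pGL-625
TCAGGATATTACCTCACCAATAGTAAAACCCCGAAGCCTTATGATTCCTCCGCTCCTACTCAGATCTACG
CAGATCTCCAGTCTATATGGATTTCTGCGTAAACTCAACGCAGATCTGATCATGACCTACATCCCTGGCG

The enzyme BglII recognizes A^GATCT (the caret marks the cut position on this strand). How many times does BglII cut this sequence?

AGATCT occurs starting at positions 62, 72, 112.
BglII cuts at 3 sites.

3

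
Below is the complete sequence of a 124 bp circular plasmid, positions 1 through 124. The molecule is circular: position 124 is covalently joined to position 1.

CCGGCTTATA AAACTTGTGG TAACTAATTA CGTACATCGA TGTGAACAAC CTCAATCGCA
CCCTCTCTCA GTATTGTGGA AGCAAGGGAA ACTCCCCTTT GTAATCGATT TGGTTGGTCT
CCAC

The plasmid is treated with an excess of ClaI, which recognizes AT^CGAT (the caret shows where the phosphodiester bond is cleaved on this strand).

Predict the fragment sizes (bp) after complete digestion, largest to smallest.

68, 56 bp

ClaI sites (ATCGAT) start at positions 36, 104.
ClaI cuts after base 2 of each site, so after positions 37, 105.
Circular molecule, 2 cuts → 2 fragments:
  38–105 → 68 bp
  106–124 then 1–37 → 19 + 37 = 56 bp
Sorted largest to smallest: 68, 56 bp.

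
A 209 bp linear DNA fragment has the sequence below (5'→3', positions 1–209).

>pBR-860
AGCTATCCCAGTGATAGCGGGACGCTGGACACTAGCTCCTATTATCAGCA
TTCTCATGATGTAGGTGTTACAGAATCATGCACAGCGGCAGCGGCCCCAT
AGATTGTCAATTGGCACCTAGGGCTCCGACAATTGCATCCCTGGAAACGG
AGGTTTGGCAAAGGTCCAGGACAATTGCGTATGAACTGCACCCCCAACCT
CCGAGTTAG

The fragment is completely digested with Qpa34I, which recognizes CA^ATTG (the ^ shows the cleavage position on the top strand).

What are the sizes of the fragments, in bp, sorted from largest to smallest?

Qpa34I sites (CAATTG) start at positions 108, 130, 172.
Qpa34I cuts after base 2 of each site, so after positions 109, 131, 173.
Linear molecule, 3 cuts → 4 fragments:
  1–109 → 109 bp
  110–131 → 22 bp
  132–173 → 42 bp
  174–209 → 36 bp
Sorted largest to smallest: 109, 42, 36, 22 bp.

109, 42, 36, 22 bp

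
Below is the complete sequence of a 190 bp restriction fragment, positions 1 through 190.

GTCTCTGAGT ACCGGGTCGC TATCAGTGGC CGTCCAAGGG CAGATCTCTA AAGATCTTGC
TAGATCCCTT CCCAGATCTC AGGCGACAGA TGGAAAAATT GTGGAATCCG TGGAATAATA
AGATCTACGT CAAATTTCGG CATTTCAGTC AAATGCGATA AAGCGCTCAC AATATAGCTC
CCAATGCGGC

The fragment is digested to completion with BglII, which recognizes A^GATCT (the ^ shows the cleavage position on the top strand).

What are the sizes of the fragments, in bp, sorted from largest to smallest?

BglII sites (AGATCT) start at positions 42, 52, 74, 121.
BglII cuts after the first base of each site, so after positions 42, 52, 74, 121.
Linear molecule, 4 cuts → 5 fragments:
  1–42 → 42 bp
  43–52 → 10 bp
  53–74 → 22 bp
  75–121 → 47 bp
  122–190 → 69 bp
Sorted largest to smallest: 69, 47, 42, 22, 10 bp.

69, 47, 42, 22, 10 bp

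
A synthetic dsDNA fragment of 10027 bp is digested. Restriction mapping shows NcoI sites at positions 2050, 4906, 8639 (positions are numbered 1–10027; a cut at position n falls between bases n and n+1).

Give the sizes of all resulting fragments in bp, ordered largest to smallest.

Linear molecule, 3 cuts → 4 fragments:
  2050 − 0 = 2050 bp
  4906 − 2050 = 2856 bp
  8639 − 4906 = 3733 bp
  10027 − 8639 = 1388 bp
Sorted largest to smallest: 3733, 2856, 2050, 1388 bp.

3733, 2856, 2050, 1388 bp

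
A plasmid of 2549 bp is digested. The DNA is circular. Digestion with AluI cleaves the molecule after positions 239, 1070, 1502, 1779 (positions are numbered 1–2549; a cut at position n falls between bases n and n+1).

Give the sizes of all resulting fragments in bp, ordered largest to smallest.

Circular molecule, 4 cuts → 4 fragments:
  1070 − 239 = 831 bp
  1502 − 1070 = 432 bp
  1779 − 1502 = 277 bp
  wrap: 2549 − 1779 + 239 = 1009 bp
Sorted largest to smallest: 1009, 831, 432, 277 bp.

1009, 831, 432, 277 bp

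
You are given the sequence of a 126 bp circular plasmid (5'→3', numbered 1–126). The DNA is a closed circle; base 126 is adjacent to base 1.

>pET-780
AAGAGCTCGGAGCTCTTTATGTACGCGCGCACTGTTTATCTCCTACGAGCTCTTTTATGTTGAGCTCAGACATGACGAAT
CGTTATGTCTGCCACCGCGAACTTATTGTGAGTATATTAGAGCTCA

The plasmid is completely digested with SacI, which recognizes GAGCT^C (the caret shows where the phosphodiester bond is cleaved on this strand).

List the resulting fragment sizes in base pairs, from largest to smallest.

58, 37, 15, 9, 7 bp

SacI sites (GAGCTC) start at positions 3, 10, 47, 62, 120.
SacI cuts after base 5 of each site (before the last base), so after positions 7, 14, 51, 66, 124.
Circular molecule, 5 cuts → 5 fragments:
  8–14 → 7 bp
  15–51 → 37 bp
  52–66 → 15 bp
  67–124 → 58 bp
  125–126 then 1–7 → 2 + 7 = 9 bp
Sorted largest to smallest: 58, 37, 15, 9, 7 bp.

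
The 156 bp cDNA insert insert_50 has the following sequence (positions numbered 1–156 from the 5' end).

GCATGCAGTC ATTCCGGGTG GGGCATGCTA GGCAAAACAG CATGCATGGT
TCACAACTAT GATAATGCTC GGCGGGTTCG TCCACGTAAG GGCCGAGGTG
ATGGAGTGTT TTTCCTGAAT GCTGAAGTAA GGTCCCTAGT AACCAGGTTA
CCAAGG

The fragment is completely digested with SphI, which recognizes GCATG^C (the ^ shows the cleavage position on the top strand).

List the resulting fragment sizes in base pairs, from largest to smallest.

SphI sites (GCATGC) start at positions 1, 23, 40.
SphI cuts after base 5 of each site (before the last base), so after positions 5, 27, 44.
Linear molecule, 3 cuts → 4 fragments:
  1–5 → 5 bp
  6–27 → 22 bp
  28–44 → 17 bp
  45–156 → 112 bp
Sorted largest to smallest: 112, 22, 17, 5 bp.

112, 22, 17, 5 bp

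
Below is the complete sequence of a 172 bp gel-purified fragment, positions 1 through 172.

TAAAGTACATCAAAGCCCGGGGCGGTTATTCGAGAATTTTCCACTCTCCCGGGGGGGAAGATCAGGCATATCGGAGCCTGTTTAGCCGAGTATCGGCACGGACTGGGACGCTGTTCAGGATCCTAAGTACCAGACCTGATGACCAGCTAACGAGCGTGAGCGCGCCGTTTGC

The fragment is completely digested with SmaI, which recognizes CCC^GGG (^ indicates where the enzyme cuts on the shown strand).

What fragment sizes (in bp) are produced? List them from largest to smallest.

122, 32, 18 bp

SmaI sites (CCCGGG) start at positions 16, 48.
SmaI cuts after base 3 of each site, so after positions 18, 50.
Linear molecule, 2 cuts → 3 fragments:
  1–18 → 18 bp
  19–50 → 32 bp
  51–172 → 122 bp
Sorted largest to smallest: 122, 32, 18 bp.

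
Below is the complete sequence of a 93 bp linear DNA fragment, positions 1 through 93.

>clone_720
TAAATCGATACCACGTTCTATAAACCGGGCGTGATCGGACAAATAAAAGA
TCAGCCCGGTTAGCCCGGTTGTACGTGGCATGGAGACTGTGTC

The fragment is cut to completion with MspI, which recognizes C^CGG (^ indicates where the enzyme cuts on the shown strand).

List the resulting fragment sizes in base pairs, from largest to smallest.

31, 28, 25, 9 bp

MspI sites (CCGG) start at positions 25, 56, 65.
MspI cuts after the first base of each site, so after positions 25, 56, 65.
Linear molecule, 3 cuts → 4 fragments:
  1–25 → 25 bp
  26–56 → 31 bp
  57–65 → 9 bp
  66–93 → 28 bp
Sorted largest to smallest: 31, 28, 25, 9 bp.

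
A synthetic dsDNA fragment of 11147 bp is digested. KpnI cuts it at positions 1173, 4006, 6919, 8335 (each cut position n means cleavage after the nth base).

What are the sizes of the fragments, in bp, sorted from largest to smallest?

Linear molecule, 4 cuts → 5 fragments:
  1173 − 0 = 1173 bp
  4006 − 1173 = 2833 bp
  6919 − 4006 = 2913 bp
  8335 − 6919 = 1416 bp
  11147 − 8335 = 2812 bp
Sorted largest to smallest: 2913, 2833, 2812, 1416, 1173 bp.

2913, 2833, 2812, 1416, 1173 bp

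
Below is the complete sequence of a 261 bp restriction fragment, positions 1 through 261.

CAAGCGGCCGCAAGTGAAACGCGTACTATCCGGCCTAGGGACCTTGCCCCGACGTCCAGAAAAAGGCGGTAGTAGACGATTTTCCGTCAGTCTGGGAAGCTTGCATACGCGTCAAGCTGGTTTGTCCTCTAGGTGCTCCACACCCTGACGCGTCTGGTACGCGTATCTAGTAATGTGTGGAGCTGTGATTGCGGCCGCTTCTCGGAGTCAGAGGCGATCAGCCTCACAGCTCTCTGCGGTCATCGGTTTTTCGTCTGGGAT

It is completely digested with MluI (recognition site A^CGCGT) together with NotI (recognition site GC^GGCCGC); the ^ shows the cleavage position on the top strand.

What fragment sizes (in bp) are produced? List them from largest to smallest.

88, 69, 41, 33, 14, 11, 5 bp

MluI sites (ACGCGT) start at positions 19, 107, 148, 159.
MluI cuts after the first base of each site, so after positions 19, 107, 148, 159.
NotI sites (GCGGCCGC) start at positions 4, 191.
NotI cuts after base 2 of each site, so after positions 5, 192.
Combined cut positions: 5, 19, 107, 148, 159, 192.
Linear molecule, 6 cuts → 7 fragments:
  1–5 → 5 bp
  6–19 → 14 bp
  20–107 → 88 bp
  108–148 → 41 bp
  149–159 → 11 bp
  160–192 → 33 bp
  193–261 → 69 bp
Sorted largest to smallest: 88, 69, 41, 33, 14, 11, 5 bp.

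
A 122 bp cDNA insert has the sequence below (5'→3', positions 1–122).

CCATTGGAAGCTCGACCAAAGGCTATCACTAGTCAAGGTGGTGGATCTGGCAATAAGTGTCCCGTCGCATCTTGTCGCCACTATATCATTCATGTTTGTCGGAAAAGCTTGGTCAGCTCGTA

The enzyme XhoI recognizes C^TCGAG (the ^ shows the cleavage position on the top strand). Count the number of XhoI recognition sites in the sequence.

No occurrence of CTCGAG is present in the sequence.
XhoI does not cut: 0 sites.

0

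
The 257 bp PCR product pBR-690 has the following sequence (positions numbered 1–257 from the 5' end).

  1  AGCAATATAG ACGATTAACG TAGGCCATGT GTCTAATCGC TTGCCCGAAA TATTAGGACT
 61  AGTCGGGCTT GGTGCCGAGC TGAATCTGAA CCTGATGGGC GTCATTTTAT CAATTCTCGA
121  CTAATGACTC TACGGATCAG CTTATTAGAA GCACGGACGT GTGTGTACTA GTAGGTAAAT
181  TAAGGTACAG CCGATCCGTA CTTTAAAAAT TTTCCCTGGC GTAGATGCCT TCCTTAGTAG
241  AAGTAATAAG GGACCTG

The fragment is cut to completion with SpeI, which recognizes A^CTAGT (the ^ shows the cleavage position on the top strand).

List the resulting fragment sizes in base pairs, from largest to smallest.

109, 90, 58 bp

SpeI sites (ACTAGT) start at positions 58, 167.
SpeI cuts after the first base of each site, so after positions 58, 167.
Linear molecule, 2 cuts → 3 fragments:
  1–58 → 58 bp
  59–167 → 109 bp
  168–257 → 90 bp
Sorted largest to smallest: 109, 90, 58 bp.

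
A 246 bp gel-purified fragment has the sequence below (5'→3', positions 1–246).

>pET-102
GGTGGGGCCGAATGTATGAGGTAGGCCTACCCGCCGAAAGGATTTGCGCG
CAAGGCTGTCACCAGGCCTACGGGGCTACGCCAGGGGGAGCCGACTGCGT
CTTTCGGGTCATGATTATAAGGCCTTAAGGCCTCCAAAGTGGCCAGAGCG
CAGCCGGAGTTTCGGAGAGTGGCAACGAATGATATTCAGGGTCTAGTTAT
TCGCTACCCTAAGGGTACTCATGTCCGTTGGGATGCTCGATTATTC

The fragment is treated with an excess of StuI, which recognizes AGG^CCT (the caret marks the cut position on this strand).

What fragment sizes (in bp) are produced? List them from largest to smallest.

116, 56, 41, 25, 8 bp

StuI sites (AGGCCT) start at positions 23, 64, 120, 128.
StuI cuts after base 3 of each site, so after positions 25, 66, 122, 130.
Linear molecule, 4 cuts → 5 fragments:
  1–25 → 25 bp
  26–66 → 41 bp
  67–122 → 56 bp
  123–130 → 8 bp
  131–246 → 116 bp
Sorted largest to smallest: 116, 56, 41, 25, 8 bp.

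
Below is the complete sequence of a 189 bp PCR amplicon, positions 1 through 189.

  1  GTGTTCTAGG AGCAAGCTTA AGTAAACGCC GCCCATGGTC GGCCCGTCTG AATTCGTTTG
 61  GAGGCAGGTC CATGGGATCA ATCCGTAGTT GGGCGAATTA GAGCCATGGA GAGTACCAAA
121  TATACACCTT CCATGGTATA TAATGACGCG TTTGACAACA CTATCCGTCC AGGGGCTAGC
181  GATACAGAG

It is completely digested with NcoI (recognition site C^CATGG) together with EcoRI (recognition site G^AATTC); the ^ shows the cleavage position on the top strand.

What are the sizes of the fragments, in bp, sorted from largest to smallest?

58, 34, 33, 27, 20, 17 bp

NcoI sites (CCATGG) start at positions 33, 70, 104, 131.
NcoI cuts after the first base of each site, so after positions 33, 70, 104, 131.
The EcoRI site (GAATTC) starts at position 50.
EcoRI cuts after the first base of each site, so after position 50.
Combined cut positions: 33, 50, 70, 104, 131.
Linear molecule, 5 cuts → 6 fragments:
  1–33 → 33 bp
  34–50 → 17 bp
  51–70 → 20 bp
  71–104 → 34 bp
  105–131 → 27 bp
  132–189 → 58 bp
Sorted largest to smallest: 58, 34, 33, 27, 20, 17 bp.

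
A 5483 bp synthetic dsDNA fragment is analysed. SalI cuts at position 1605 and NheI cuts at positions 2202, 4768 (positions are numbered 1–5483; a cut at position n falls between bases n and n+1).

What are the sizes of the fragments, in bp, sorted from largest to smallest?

2566, 1605, 715, 597 bp

Combined cut positions (sorted): 1605, 2202, 4768.
Linear molecule, 3 cuts → 4 fragments:
  1605 − 0 = 1605 bp
  2202 − 1605 = 597 bp
  4768 − 2202 = 2566 bp
  5483 − 4768 = 715 bp
Sorted largest to smallest: 2566, 1605, 715, 597 bp.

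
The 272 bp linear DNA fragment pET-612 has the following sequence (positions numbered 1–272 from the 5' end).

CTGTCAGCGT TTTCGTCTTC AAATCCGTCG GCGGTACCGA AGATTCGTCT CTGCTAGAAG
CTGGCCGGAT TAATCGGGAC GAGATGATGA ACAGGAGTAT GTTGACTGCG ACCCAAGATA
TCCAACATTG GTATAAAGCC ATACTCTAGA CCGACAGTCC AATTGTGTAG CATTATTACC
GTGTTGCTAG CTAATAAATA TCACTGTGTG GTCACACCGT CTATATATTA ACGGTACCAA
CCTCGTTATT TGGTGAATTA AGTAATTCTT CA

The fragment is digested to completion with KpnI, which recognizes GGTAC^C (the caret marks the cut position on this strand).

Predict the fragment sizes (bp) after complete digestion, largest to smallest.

KpnI sites (GGTACC) start at positions 33, 233.
KpnI cuts after base 5 of each site (before the last base), so after positions 37, 237.
Linear molecule, 2 cuts → 3 fragments:
  1–37 → 37 bp
  38–237 → 200 bp
  238–272 → 35 bp
Sorted largest to smallest: 200, 37, 35 bp.

200, 37, 35 bp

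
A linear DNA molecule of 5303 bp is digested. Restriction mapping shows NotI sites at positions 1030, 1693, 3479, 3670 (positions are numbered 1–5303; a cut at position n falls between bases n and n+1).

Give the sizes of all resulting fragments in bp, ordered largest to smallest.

1786, 1633, 1030, 663, 191 bp

Linear molecule, 4 cuts → 5 fragments:
  1030 − 0 = 1030 bp
  1693 − 1030 = 663 bp
  3479 − 1693 = 1786 bp
  3670 − 3479 = 191 bp
  5303 − 3670 = 1633 bp
Sorted largest to smallest: 1786, 1633, 1030, 663, 191 bp.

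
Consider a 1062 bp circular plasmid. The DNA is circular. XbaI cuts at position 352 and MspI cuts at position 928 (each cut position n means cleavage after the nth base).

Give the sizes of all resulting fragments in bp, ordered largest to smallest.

Combined cut positions (sorted): 352, 928.
Circular molecule, 2 cuts → 2 fragments:
  928 − 352 = 576 bp
  wrap: 1062 − 928 + 352 = 486 bp
Sorted largest to smallest: 576, 486 bp.

576, 486 bp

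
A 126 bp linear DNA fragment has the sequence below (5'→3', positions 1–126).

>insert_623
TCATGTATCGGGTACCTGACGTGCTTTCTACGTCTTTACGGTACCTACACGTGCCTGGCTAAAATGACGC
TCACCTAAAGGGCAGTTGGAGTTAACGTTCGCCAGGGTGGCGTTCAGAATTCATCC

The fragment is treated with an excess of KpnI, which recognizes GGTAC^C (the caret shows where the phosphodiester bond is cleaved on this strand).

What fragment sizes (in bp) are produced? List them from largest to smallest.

KpnI sites (GGTACC) start at positions 11, 40.
KpnI cuts after base 5 of each site (before the last base), so after positions 15, 44.
Linear molecule, 2 cuts → 3 fragments:
  1–15 → 15 bp
  16–44 → 29 bp
  45–126 → 82 bp
Sorted largest to smallest: 82, 29, 15 bp.

82, 29, 15 bp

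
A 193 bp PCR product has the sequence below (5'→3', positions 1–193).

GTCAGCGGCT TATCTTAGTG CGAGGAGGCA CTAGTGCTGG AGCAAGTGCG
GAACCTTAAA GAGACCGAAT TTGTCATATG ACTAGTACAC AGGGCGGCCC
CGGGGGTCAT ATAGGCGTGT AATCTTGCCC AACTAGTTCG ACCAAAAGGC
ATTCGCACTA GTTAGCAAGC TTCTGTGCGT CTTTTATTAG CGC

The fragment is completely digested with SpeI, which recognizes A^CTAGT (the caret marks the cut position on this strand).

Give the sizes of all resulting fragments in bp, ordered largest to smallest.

51, 51, 36, 30, 25 bp

SpeI sites (ACTAGT) start at positions 30, 81, 132, 157.
SpeI cuts after the first base of each site, so after positions 30, 81, 132, 157.
Linear molecule, 4 cuts → 5 fragments:
  1–30 → 30 bp
  31–81 → 51 bp
  82–132 → 51 bp
  133–157 → 25 bp
  158–193 → 36 bp
Sorted largest to smallest: 51, 51, 36, 30, 25 bp.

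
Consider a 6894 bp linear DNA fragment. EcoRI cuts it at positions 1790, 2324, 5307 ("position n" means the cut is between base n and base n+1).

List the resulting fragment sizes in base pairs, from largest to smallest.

2983, 1790, 1587, 534 bp

Linear molecule, 3 cuts → 4 fragments:
  1790 − 0 = 1790 bp
  2324 − 1790 = 534 bp
  5307 − 2324 = 2983 bp
  6894 − 5307 = 1587 bp
Sorted largest to smallest: 2983, 1790, 1587, 534 bp.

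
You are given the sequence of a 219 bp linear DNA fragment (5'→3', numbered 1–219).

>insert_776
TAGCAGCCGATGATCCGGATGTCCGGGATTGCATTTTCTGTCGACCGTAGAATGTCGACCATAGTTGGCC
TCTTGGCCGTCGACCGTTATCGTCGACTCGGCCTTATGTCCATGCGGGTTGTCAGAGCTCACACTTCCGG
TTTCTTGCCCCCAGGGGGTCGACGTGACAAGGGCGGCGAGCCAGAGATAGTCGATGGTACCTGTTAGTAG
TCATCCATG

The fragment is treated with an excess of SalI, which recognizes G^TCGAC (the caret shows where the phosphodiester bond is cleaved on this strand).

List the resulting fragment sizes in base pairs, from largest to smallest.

SalI sites (GTCGAC) start at positions 40, 54, 79, 92, 158.
SalI cuts after the first base of each site, so after positions 40, 54, 79, 92, 158.
Linear molecule, 5 cuts → 6 fragments:
  1–40 → 40 bp
  41–54 → 14 bp
  55–79 → 25 bp
  80–92 → 13 bp
  93–158 → 66 bp
  159–219 → 61 bp
Sorted largest to smallest: 66, 61, 40, 25, 14, 13 bp.

66, 61, 40, 25, 14, 13 bp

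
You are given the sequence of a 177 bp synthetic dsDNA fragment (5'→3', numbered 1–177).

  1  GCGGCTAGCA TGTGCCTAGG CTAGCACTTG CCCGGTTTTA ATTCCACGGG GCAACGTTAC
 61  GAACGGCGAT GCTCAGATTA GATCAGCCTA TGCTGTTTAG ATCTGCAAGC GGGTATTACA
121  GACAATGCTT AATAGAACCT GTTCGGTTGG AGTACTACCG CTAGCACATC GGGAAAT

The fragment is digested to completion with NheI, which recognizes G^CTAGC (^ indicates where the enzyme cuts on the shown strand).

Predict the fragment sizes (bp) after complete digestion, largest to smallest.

140, 17, 16, 4 bp

NheI sites (GCTAGC) start at positions 4, 20, 160.
NheI cuts after the first base of each site, so after positions 4, 20, 160.
Linear molecule, 3 cuts → 4 fragments:
  1–4 → 4 bp
  5–20 → 16 bp
  21–160 → 140 bp
  161–177 → 17 bp
Sorted largest to smallest: 140, 17, 16, 4 bp.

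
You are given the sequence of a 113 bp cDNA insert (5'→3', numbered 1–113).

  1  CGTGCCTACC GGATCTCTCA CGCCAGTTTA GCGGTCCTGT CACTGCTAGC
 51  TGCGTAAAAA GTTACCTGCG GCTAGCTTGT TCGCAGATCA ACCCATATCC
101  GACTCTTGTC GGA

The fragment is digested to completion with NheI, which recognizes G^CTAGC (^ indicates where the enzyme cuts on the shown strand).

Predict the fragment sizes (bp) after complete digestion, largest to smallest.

NheI sites (GCTAGC) start at positions 45, 71.
NheI cuts after the first base of each site, so after positions 45, 71.
Linear molecule, 2 cuts → 3 fragments:
  1–45 → 45 bp
  46–71 → 26 bp
  72–113 → 42 bp
Sorted largest to smallest: 45, 42, 26 bp.

45, 42, 26 bp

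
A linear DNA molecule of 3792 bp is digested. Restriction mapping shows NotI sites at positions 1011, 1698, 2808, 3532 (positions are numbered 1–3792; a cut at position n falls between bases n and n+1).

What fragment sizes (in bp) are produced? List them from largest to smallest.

1110, 1011, 724, 687, 260 bp

Linear molecule, 4 cuts → 5 fragments:
  1011 − 0 = 1011 bp
  1698 − 1011 = 687 bp
  2808 − 1698 = 1110 bp
  3532 − 2808 = 724 bp
  3792 − 3532 = 260 bp
Sorted largest to smallest: 1110, 1011, 724, 687, 260 bp.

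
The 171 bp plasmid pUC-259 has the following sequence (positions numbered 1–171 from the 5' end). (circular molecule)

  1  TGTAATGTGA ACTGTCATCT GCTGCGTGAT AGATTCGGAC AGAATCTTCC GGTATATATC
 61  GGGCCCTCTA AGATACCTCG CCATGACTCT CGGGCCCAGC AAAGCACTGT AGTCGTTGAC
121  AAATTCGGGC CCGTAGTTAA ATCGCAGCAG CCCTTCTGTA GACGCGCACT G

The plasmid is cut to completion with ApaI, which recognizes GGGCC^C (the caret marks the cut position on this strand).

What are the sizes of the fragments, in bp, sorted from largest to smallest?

105, 35, 31 bp

ApaI sites (GGGCCC) start at positions 61, 92, 127.
ApaI cuts after base 5 of each site (before the last base), so after positions 65, 96, 131.
Circular molecule, 3 cuts → 3 fragments:
  66–96 → 31 bp
  97–131 → 35 bp
  132–171 then 1–65 → 40 + 65 = 105 bp
Sorted largest to smallest: 105, 35, 31 bp.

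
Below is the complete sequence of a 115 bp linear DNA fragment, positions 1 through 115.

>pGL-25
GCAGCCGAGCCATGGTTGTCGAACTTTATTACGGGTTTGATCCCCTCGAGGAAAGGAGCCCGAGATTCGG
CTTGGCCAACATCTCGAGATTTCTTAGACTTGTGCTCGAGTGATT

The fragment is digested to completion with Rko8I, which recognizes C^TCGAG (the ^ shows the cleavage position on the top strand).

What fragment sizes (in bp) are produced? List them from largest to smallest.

45, 38, 22, 10 bp

Rko8I sites (CTCGAG) start at positions 45, 83, 105.
Rko8I cuts after the first base of each site, so after positions 45, 83, 105.
Linear molecule, 3 cuts → 4 fragments:
  1–45 → 45 bp
  46–83 → 38 bp
  84–105 → 22 bp
  106–115 → 10 bp
Sorted largest to smallest: 45, 38, 22, 10 bp.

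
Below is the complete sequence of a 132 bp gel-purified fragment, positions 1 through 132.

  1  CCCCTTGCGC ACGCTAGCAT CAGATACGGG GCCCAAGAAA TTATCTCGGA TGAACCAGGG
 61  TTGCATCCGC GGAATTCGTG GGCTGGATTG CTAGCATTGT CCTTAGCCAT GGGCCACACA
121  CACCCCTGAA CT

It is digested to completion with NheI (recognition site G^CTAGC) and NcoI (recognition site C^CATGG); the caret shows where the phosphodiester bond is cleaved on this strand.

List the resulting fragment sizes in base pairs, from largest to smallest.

NheI sites (GCTAGC) start at positions 13, 90.
NheI cuts after the first base of each site, so after positions 13, 90.
The NcoI site (CCATGG) starts at position 107.
NcoI cuts after the first base of each site, so after position 107.
Combined cut positions: 13, 90, 107.
Linear molecule, 3 cuts → 4 fragments:
  1–13 → 13 bp
  14–90 → 77 bp
  91–107 → 17 bp
  108–132 → 25 bp
Sorted largest to smallest: 77, 25, 17, 13 bp.

77, 25, 17, 13 bp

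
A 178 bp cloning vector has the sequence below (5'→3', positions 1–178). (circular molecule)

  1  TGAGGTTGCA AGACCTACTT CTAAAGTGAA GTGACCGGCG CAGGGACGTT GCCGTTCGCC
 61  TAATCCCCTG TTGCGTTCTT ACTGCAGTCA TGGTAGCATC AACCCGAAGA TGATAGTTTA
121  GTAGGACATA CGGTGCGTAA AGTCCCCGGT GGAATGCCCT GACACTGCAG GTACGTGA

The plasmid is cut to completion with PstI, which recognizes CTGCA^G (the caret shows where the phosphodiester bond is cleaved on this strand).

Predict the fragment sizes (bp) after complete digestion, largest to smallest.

PstI sites (CTGCAG) start at positions 82, 165.
PstI cuts after base 5 of each site (before the last base), so after positions 86, 169.
Circular molecule, 2 cuts → 2 fragments:
  87–169 → 83 bp
  170–178 then 1–86 → 9 + 86 = 95 bp
Sorted largest to smallest: 95, 83 bp.

95, 83 bp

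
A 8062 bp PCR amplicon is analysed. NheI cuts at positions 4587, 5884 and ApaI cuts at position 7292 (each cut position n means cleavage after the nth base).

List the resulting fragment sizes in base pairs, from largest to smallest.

Combined cut positions (sorted): 4587, 5884, 7292.
Linear molecule, 3 cuts → 4 fragments:
  4587 − 0 = 4587 bp
  5884 − 4587 = 1297 bp
  7292 − 5884 = 1408 bp
  8062 − 7292 = 770 bp
Sorted largest to smallest: 4587, 1408, 1297, 770 bp.

4587, 1408, 1297, 770 bp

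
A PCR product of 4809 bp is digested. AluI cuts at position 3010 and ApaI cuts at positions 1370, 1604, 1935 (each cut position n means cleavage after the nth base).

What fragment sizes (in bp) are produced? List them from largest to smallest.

Combined cut positions (sorted): 1370, 1604, 1935, 3010.
Linear molecule, 4 cuts → 5 fragments:
  1370 − 0 = 1370 bp
  1604 − 1370 = 234 bp
  1935 − 1604 = 331 bp
  3010 − 1935 = 1075 bp
  4809 − 3010 = 1799 bp
Sorted largest to smallest: 1799, 1370, 1075, 331, 234 bp.

1799, 1370, 1075, 331, 234 bp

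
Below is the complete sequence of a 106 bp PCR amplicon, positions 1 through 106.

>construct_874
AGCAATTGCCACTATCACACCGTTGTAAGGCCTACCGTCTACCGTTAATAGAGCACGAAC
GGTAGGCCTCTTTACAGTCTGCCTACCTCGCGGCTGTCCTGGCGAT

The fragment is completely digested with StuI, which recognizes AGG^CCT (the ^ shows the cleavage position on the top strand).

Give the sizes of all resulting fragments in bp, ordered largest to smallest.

40, 36, 30 bp

StuI sites (AGGCCT) start at positions 28, 64.
StuI cuts after base 3 of each site, so after positions 30, 66.
Linear molecule, 2 cuts → 3 fragments:
  1–30 → 30 bp
  31–66 → 36 bp
  67–106 → 40 bp
Sorted largest to smallest: 40, 36, 30 bp.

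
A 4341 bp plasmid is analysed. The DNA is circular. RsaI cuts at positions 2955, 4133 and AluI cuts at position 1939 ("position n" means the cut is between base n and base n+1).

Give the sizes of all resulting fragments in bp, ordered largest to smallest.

Combined cut positions (sorted): 1939, 2955, 4133.
Circular molecule, 3 cuts → 3 fragments:
  2955 − 1939 = 1016 bp
  4133 − 2955 = 1178 bp
  wrap: 4341 − 4133 + 1939 = 2147 bp
Sorted largest to smallest: 2147, 1178, 1016 bp.

2147, 1178, 1016 bp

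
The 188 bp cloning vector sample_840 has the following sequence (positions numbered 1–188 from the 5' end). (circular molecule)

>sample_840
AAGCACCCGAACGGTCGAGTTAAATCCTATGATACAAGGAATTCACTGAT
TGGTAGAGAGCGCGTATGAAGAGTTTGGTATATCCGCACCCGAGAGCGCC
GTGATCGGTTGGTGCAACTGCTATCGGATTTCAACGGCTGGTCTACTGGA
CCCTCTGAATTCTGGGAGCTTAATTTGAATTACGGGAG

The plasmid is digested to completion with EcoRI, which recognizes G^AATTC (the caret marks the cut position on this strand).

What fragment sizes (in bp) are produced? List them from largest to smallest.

118, 70 bp

EcoRI sites (GAATTC) start at positions 39, 157.
EcoRI cuts after the first base of each site, so after positions 39, 157.
Circular molecule, 2 cuts → 2 fragments:
  40–157 → 118 bp
  158–188 then 1–39 → 31 + 39 = 70 bp
Sorted largest to smallest: 118, 70 bp.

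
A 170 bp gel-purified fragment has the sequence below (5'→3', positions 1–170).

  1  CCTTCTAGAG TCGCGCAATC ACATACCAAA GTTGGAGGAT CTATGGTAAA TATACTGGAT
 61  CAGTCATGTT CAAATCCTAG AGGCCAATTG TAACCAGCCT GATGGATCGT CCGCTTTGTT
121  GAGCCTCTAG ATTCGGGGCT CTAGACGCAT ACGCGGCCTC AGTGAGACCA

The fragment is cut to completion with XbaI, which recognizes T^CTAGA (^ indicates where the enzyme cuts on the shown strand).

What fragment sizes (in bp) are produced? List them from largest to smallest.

XbaI sites (TCTAGA) start at positions 4, 126, 140.
XbaI cuts after the first base of each site, so after positions 4, 126, 140.
Linear molecule, 3 cuts → 4 fragments:
  1–4 → 4 bp
  5–126 → 122 bp
  127–140 → 14 bp
  141–170 → 30 bp
Sorted largest to smallest: 122, 30, 14, 4 bp.

122, 30, 14, 4 bp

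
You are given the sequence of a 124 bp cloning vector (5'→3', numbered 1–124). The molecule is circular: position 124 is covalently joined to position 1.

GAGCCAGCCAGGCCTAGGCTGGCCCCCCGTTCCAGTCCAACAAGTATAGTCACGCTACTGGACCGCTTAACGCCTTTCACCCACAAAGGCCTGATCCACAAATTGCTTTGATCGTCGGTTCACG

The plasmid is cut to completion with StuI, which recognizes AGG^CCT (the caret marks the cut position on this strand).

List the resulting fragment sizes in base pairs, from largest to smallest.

77, 47 bp

StuI sites (AGGCCT) start at positions 10, 87.
StuI cuts after base 3 of each site, so after positions 12, 89.
Circular molecule, 2 cuts → 2 fragments:
  13–89 → 77 bp
  90–124 then 1–12 → 35 + 12 = 47 bp
Sorted largest to smallest: 77, 47 bp.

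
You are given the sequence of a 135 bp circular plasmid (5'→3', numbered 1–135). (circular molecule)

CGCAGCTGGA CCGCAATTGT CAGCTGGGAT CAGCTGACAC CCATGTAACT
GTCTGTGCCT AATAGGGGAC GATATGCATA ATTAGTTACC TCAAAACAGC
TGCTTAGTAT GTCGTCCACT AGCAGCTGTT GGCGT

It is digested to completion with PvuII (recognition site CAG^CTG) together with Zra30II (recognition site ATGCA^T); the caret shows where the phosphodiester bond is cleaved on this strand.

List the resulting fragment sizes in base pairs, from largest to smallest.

PvuII sites (CAGCTG) start at positions 3, 21, 31, 97, 123.
PvuII cuts after base 3 of each site, so after positions 5, 23, 33, 99, 125.
The Zra30II site (ATGCAT) starts at position 74.
Zra30II cuts after base 5 of each site (before the last base), so after position 78.
Combined cut positions: 5, 23, 33, 78, 99, 125.
Circular molecule, 6 cuts → 6 fragments:
  6–23 → 18 bp
  24–33 → 10 bp
  34–78 → 45 bp
  79–99 → 21 bp
  100–125 → 26 bp
  126–135 then 1–5 → 10 + 5 = 15 bp
Sorted largest to smallest: 45, 26, 21, 18, 15, 10 bp.

45, 26, 21, 18, 15, 10 bp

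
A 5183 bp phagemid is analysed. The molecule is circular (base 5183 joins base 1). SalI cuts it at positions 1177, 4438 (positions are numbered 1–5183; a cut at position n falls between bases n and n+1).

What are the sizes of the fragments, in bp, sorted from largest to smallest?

Circular molecule, 2 cuts → 2 fragments:
  4438 − 1177 = 3261 bp
  wrap: 5183 − 4438 + 1177 = 1922 bp
Sorted largest to smallest: 3261, 1922 bp.

3261, 1922 bp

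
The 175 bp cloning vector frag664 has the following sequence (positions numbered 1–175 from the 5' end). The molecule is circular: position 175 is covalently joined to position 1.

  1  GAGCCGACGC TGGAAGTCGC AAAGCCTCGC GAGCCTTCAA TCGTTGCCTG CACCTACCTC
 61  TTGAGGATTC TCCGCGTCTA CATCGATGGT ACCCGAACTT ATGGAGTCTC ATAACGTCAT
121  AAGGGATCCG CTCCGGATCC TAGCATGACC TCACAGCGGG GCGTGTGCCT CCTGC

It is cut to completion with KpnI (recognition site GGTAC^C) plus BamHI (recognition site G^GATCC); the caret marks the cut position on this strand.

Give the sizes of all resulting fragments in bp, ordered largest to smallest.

132, 32, 11 bp

The KpnI site (GGTACC) starts at position 88.
KpnI cuts after base 5 of each site (before the last base), so after position 92.
BamHI sites (GGATCC) start at positions 124, 135.
BamHI cuts after the first base of each site, so after positions 124, 135.
Combined cut positions: 92, 124, 135.
Circular molecule, 3 cuts → 3 fragments:
  93–124 → 32 bp
  125–135 → 11 bp
  136–175 then 1–92 → 40 + 92 = 132 bp
Sorted largest to smallest: 132, 32, 11 bp.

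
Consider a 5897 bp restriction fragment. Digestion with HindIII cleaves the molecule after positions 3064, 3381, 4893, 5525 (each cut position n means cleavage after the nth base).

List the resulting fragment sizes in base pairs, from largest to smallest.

3064, 1512, 632, 372, 317 bp

Linear molecule, 4 cuts → 5 fragments:
  3064 − 0 = 3064 bp
  3381 − 3064 = 317 bp
  4893 − 3381 = 1512 bp
  5525 − 4893 = 632 bp
  5897 − 5525 = 372 bp
Sorted largest to smallest: 3064, 1512, 632, 372, 317 bp.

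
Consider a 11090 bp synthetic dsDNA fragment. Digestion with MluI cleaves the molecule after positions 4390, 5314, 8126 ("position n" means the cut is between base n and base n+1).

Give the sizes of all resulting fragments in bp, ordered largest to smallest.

4390, 2964, 2812, 924 bp

Linear molecule, 3 cuts → 4 fragments:
  4390 − 0 = 4390 bp
  5314 − 4390 = 924 bp
  8126 − 5314 = 2812 bp
  11090 − 8126 = 2964 bp
Sorted largest to smallest: 4390, 2964, 2812, 924 bp.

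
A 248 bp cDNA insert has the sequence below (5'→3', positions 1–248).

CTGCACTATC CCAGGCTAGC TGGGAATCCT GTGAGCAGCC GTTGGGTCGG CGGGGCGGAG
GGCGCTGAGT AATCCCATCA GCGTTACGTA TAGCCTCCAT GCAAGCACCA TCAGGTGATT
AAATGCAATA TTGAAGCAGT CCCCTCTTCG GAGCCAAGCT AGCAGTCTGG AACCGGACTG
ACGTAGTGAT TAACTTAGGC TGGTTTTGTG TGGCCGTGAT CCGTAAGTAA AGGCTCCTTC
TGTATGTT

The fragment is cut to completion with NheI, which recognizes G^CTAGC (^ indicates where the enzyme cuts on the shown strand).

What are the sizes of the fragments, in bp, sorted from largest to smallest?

NheI sites (GCTAGC) start at positions 15, 158.
NheI cuts after the first base of each site, so after positions 15, 158.
Linear molecule, 2 cuts → 3 fragments:
  1–15 → 15 bp
  16–158 → 143 bp
  159–248 → 90 bp
Sorted largest to smallest: 143, 90, 15 bp.

143, 90, 15 bp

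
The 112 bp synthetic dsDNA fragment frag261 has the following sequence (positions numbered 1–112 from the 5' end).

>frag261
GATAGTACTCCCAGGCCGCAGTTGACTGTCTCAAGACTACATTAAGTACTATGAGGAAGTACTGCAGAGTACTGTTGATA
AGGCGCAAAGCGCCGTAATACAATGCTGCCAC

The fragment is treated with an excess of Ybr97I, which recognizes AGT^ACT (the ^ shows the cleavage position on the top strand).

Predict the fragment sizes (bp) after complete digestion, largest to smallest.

42, 41, 13, 10, 6 bp

Ybr97I sites (AGTACT) start at positions 4, 45, 58, 68.
Ybr97I cuts after base 3 of each site, so after positions 6, 47, 60, 70.
Linear molecule, 4 cuts → 5 fragments:
  1–6 → 6 bp
  7–47 → 41 bp
  48–60 → 13 bp
  61–70 → 10 bp
  71–112 → 42 bp
Sorted largest to smallest: 42, 41, 13, 10, 6 bp.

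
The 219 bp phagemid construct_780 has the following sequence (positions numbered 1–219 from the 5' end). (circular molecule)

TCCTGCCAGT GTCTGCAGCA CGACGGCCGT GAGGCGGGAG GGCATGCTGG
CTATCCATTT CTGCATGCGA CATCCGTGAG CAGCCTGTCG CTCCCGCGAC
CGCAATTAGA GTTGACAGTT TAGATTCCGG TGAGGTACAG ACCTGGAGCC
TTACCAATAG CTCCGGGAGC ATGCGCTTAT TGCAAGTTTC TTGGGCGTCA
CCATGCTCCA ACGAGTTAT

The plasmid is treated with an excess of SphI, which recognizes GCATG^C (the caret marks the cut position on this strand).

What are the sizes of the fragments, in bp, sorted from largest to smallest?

SphI sites (GCATGC) start at positions 42, 63, 169.
SphI cuts after base 5 of each site (before the last base), so after positions 46, 67, 173.
Circular molecule, 3 cuts → 3 fragments:
  47–67 → 21 bp
  68–173 → 106 bp
  174–219 then 1–46 → 46 + 46 = 92 bp
Sorted largest to smallest: 106, 92, 21 bp.

106, 92, 21 bp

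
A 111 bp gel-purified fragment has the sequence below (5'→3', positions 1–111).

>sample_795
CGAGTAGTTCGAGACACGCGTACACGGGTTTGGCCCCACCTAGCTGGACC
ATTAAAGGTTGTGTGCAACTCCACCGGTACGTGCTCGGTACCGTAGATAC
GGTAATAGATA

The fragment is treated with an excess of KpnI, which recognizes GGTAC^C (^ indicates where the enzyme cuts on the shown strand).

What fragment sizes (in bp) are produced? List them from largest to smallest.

91, 20 bp

The KpnI site (GGTACC) starts at position 87.
KpnI cuts after base 5 of each site (before the last base), so after position 91.
Linear molecule, 1 cut → 2 fragments:
  1–91 → 91 bp
  92–111 → 20 bp
Sorted largest to smallest: 91, 20 bp.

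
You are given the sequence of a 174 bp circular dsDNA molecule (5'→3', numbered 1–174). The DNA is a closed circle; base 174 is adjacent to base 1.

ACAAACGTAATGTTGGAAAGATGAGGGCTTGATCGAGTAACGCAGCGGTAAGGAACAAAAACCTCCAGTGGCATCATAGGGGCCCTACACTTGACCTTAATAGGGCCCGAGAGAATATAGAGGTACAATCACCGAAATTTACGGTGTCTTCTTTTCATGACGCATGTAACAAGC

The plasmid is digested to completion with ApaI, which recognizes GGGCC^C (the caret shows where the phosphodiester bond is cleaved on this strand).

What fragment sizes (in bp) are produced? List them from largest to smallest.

ApaI sites (GGGCCC) start at positions 80, 103.
ApaI cuts after base 5 of each site (before the last base), so after positions 84, 107.
Circular molecule, 2 cuts → 2 fragments:
  85–107 → 23 bp
  108–174 then 1–84 → 67 + 84 = 151 bp
Sorted largest to smallest: 151, 23 bp.

151, 23 bp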